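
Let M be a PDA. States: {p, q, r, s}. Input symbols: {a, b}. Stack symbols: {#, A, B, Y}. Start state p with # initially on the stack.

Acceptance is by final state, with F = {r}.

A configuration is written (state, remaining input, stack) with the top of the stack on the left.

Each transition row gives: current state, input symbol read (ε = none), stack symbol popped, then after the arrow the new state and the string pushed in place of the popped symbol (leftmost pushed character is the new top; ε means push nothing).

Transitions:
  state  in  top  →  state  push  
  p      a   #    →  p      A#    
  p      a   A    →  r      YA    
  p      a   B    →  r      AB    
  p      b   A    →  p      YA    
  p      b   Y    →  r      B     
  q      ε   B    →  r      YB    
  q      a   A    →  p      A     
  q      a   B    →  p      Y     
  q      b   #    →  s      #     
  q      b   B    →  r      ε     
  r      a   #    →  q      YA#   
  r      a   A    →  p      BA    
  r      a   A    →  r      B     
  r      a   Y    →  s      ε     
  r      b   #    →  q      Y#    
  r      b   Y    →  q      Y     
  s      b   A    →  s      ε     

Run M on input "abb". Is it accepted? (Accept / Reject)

One accepting computation: (p, abb, #) ⊢ (p, bb, A#) ⊢ (p, b, YA#) ⊢ (r, ε, BA#)
All input consumed and state r ∈ F.

Accept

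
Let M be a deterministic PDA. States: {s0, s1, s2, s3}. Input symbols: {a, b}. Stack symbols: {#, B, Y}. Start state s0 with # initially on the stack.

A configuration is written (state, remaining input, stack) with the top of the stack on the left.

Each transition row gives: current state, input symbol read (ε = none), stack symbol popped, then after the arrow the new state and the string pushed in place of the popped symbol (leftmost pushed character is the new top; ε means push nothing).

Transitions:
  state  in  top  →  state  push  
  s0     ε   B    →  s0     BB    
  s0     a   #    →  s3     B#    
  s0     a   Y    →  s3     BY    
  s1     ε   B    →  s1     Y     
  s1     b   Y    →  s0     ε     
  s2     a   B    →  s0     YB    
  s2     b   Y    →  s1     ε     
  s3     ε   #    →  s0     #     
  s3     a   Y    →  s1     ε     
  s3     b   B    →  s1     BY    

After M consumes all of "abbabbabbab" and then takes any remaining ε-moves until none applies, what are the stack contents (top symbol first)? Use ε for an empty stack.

(s0, abbabbabbab, #) ⊢ (s3, bbabbabbab, B#) ⊢ (s1, babbabbab, BY#) ⊢ (s1, babbabbab, YY#) ⊢ (s0, abbabbab, Y#) ⊢ (s3, bbabbab, BY#) ⊢ (s1, babbab, BYY#) ⊢ (s1, babbab, YYY#) ⊢ (s0, abbab, YY#) ⊢ (s3, bbab, BYY#) ⊢ (s1, bab, BYYY#) ⊢ (s1, bab, YYYY#) ⊢ (s0, ab, YYY#) ⊢ (s3, b, BYYY#) ⊢ (s1, ε, BYYYY#) ⊢ (s1, ε, YYYYY#)
All input consumed in state s1 with stack YYYYY#.

YYYYY#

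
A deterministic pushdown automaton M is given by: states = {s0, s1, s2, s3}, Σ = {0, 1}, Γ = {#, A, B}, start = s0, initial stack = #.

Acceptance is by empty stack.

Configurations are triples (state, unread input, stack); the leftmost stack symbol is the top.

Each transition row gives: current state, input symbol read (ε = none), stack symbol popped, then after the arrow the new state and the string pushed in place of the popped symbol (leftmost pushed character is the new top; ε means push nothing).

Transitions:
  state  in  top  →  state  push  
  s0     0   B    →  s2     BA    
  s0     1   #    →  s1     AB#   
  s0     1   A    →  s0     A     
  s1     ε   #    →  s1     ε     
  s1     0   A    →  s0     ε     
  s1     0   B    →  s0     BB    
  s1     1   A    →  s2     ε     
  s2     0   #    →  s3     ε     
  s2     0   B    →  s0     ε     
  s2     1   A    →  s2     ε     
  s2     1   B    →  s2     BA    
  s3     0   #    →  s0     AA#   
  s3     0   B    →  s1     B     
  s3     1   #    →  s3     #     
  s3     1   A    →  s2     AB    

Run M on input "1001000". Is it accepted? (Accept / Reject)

Reject

(s0, 1001000, #)
  read 1, top #: go to s1, push AB# → (s1, 001000, AB#)
  read 0, top A: go to s0, push ε → (s0, 01000, B#)
  read 0, top B: go to s2, push BA → (s2, 1000, BA#)
  read 1, top B: go to s2, push BA → (s2, 000, BAA#)
  read 0, top B: go to s0, push ε → (s0, 00, AA#)
No transition applies at (s0, 00, AA#); input not fully consumed.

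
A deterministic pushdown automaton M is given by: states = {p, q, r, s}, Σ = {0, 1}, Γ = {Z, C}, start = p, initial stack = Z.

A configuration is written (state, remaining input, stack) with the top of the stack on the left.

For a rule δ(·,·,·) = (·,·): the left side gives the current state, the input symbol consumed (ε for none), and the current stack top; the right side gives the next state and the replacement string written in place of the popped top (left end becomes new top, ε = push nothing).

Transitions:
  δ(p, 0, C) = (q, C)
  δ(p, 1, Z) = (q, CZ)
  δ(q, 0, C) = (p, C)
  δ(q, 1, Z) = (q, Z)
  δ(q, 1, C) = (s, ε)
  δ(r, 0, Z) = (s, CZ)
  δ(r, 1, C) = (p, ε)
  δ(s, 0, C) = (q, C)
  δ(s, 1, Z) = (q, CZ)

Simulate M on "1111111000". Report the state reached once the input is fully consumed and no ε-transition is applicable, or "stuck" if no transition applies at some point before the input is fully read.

p

(p, 1111111000, Z) ⊢ (q, 111111000, CZ) ⊢ (s, 11111000, Z) ⊢ (q, 1111000, CZ) ⊢ (s, 111000, Z) ⊢ (q, 11000, CZ) ⊢ (s, 1000, Z) ⊢ (q, 000, CZ) ⊢ (p, 00, CZ) ⊢ (q, 0, CZ) ⊢ (p, ε, CZ)
All input consumed; M is in state p.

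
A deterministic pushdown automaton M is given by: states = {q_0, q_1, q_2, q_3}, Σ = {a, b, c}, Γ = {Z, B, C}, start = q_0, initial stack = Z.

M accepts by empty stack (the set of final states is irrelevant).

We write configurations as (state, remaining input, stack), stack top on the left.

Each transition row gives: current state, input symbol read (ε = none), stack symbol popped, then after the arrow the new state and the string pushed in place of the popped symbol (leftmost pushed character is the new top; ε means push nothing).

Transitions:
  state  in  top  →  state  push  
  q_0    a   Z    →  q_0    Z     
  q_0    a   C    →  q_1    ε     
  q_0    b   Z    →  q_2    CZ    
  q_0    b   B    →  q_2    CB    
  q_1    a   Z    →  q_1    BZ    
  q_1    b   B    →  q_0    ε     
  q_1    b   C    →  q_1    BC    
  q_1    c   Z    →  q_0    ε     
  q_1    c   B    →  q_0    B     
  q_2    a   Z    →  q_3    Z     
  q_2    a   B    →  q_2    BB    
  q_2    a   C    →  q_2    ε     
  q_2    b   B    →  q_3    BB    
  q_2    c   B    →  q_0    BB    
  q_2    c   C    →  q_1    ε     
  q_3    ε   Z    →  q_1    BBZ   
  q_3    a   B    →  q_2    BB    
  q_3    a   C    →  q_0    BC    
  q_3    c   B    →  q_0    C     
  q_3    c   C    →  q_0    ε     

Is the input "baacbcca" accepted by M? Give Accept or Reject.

Reject

(q_0, baacbcca, Z) ⊢ (q_2, aacbcca, CZ) ⊢ (q_2, acbcca, Z) ⊢ (q_3, cbcca, Z) ⊢ (q_1, cbcca, BBZ) ⊢ (q_0, bcca, BBZ) ⊢ (q_2, cca, CBBZ) ⊢ (q_1, ca, BBZ) ⊢ (q_0, a, BBZ)
No transition applies at (q_0, a, BBZ); input not fully consumed.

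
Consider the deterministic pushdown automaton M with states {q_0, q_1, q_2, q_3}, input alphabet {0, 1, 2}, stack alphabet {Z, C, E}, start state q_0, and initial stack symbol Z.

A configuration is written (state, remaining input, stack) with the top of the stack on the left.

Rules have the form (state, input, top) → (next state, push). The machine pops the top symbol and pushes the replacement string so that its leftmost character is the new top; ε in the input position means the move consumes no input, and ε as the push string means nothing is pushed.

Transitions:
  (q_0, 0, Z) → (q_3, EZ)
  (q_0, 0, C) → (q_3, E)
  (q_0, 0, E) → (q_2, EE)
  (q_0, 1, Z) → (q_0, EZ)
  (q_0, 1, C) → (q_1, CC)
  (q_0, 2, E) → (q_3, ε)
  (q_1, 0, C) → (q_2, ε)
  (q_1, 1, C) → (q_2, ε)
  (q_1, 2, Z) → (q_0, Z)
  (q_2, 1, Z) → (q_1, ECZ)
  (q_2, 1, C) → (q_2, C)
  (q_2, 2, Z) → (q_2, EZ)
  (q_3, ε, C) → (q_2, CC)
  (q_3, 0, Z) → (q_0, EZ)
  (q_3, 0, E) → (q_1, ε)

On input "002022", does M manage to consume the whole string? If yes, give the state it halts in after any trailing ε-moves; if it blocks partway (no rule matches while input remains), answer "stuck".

(q_0, 002022, Z)
  read 0, top Z: go to q_3, push EZ → (q_3, 02022, EZ)
  read 0, top E: go to q_1, push ε → (q_1, 2022, Z)
  read 2, top Z: go to q_0, push Z → (q_0, 022, Z)
  read 0, top Z: go to q_3, push EZ → (q_3, 22, EZ)
No transition for (q_3, 2, top E); M blocks with input 22 remaining.

stuck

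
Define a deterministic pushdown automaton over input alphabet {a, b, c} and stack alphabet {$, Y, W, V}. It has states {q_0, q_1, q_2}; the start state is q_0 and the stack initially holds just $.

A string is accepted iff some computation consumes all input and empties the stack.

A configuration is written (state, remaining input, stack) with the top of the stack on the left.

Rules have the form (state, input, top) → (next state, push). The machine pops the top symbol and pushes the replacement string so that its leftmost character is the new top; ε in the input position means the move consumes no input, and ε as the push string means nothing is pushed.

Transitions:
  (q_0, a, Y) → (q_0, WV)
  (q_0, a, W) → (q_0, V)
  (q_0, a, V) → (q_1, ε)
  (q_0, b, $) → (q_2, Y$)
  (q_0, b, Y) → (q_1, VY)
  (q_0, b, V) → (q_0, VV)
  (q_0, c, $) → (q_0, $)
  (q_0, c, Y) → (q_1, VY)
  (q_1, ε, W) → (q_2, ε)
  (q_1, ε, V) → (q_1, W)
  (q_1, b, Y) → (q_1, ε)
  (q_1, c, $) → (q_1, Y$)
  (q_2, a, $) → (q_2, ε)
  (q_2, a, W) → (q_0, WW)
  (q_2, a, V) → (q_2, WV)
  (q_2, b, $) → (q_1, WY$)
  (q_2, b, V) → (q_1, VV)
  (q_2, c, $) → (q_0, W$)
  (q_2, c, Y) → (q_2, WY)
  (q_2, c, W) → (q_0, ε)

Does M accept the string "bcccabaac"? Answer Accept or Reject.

(q_0, bcccabaac, $)
  read b, top $: go to q_2, push Y$ → (q_2, cccabaac, Y$)
  read c, top Y: go to q_2, push WY → (q_2, ccabaac, WY$)
  read c, top W: go to q_0, push ε → (q_0, cabaac, Y$)
  read c, top Y: go to q_1, push VY → (q_1, abaac, VY$)
  ε-move, top V: go to q_1, push W → (q_1, abaac, WY$)
  ε-move, top W: go to q_2, push ε → (q_2, abaac, Y$)
No transition applies at (q_2, abaac, Y$); input not fully consumed.

Reject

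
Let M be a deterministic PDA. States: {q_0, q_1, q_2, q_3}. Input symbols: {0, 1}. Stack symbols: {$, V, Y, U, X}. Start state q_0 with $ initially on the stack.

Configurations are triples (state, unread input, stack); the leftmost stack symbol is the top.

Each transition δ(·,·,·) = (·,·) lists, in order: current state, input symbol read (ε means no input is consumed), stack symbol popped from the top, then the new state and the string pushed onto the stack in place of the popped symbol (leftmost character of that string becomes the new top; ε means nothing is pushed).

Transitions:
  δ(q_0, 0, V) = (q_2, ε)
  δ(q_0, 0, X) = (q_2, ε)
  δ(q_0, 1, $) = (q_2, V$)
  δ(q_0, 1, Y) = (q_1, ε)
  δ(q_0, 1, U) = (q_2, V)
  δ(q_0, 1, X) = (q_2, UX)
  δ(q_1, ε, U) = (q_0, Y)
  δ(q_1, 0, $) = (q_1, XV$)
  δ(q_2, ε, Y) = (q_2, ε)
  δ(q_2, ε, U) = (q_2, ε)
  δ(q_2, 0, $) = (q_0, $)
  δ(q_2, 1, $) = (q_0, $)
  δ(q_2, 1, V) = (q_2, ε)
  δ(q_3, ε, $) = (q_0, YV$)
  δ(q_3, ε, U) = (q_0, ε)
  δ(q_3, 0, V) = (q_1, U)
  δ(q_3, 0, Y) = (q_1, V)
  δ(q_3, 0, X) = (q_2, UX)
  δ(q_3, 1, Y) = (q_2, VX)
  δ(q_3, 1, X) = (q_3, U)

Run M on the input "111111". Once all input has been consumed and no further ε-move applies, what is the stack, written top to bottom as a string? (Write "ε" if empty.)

(q_0, 111111, $) ⊢ (q_2, 11111, V$) ⊢ (q_2, 1111, $) ⊢ (q_0, 111, $) ⊢ (q_2, 11, V$) ⊢ (q_2, 1, $) ⊢ (q_0, ε, $)
All input consumed in state q_0 with stack $.

$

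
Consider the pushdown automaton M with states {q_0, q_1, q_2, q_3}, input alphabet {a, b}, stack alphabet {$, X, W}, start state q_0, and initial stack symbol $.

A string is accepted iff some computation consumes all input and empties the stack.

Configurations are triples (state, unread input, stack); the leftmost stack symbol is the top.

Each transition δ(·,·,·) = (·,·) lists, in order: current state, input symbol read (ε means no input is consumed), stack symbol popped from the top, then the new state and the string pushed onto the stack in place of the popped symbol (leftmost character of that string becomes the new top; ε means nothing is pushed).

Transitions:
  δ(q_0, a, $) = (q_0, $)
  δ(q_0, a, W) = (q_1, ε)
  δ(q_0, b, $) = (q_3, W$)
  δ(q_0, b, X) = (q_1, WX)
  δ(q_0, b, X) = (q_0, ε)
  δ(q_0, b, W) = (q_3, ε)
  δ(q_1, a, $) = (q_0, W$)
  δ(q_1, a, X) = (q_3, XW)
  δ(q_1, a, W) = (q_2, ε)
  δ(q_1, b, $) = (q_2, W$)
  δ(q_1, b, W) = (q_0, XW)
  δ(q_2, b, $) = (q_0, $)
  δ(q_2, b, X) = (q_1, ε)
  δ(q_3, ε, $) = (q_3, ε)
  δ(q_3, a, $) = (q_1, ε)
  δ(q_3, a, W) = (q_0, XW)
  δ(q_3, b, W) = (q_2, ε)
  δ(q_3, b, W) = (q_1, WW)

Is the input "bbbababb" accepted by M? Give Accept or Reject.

Accept

One accepting computation: (q_0, bbbababb, $) ⊢ (q_3, bbababb, W$) ⊢ (q_2, bababb, $) ⊢ (q_0, ababb, $) ⊢ (q_0, babb, $) ⊢ (q_3, abb, W$) ⊢ (q_0, bb, XW$) ⊢ (q_0, b, W$) ⊢ (q_3, ε, $) ⊢ (q_3, ε, ε)
All input consumed and the stack is empty.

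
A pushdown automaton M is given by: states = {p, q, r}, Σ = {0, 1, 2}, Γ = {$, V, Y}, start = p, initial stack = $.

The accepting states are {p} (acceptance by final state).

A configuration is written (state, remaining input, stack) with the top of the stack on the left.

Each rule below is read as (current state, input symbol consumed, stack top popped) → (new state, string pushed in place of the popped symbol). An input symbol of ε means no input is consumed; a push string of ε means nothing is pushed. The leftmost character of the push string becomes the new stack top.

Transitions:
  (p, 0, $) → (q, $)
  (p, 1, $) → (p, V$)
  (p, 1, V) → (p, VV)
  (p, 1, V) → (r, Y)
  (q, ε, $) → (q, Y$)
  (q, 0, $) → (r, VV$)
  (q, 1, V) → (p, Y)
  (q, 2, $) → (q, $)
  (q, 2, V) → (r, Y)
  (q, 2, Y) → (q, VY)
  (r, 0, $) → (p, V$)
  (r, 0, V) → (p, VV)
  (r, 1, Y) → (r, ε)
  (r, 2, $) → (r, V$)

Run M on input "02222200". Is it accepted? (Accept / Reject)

Accept

One accepting computation: (p, 02222200, $) ⊢ (q, 2222200, $) ⊢ (q, 222200, $) ⊢ (q, 22200, $) ⊢ (q, 2200, $) ⊢ (q, 200, $) ⊢ (q, 00, $) ⊢ (r, 0, VV$) ⊢ (p, ε, VVV$)
All input consumed and state p ∈ F.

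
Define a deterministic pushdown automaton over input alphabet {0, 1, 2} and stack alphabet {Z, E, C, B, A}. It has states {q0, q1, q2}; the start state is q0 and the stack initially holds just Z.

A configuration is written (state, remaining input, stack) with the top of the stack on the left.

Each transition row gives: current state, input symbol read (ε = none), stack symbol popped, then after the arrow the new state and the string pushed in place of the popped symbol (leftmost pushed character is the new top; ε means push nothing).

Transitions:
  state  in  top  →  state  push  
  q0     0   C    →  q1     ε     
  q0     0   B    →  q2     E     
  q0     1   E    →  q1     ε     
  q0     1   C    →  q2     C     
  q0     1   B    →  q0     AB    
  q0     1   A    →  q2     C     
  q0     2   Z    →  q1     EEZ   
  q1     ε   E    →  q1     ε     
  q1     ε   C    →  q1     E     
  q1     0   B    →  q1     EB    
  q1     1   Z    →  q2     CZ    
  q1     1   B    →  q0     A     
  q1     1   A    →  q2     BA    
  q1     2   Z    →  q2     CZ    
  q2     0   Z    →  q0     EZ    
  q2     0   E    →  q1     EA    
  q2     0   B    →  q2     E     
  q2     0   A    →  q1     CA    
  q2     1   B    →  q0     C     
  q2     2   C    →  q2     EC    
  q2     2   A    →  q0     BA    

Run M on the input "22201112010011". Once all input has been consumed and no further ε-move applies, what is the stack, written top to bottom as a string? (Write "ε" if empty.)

CAACACZ

(q0, 22201112010011, Z)
  read 2, top Z: go to q1, push EEZ → (q1, 2201112010011, EEZ)
  ε-move, top E: go to q1, push ε → (q1, 2201112010011, EZ)
  ε-move, top E: go to q1, push ε → (q1, 2201112010011, Z)
  read 2, top Z: go to q2, push CZ → (q2, 201112010011, CZ)
  read 2, top C: go to q2, push EC → (q2, 01112010011, ECZ)
  read 0, top E: go to q1, push EA → (q1, 1112010011, EACZ)
  ε-move, top E: go to q1, push ε → (q1, 1112010011, ACZ)
  read 1, top A: go to q2, push BA → (q2, 112010011, BACZ)
  read 1, top B: go to q0, push C → (q0, 12010011, CACZ)
  read 1, top C: go to q2, push C → (q2, 2010011, CACZ)
  read 2, top C: go to q2, push EC → (q2, 010011, ECACZ)
  read 0, top E: go to q1, push EA → (q1, 10011, EACACZ)
  ε-move, top E: go to q1, push ε → (q1, 10011, ACACZ)
  read 1, top A: go to q2, push BA → (q2, 0011, BACACZ)
  read 0, top B: go to q2, push E → (q2, 011, EACACZ)
  read 0, top E: go to q1, push EA → (q1, 11, EAACACZ)
  ε-move, top E: go to q1, push ε → (q1, 11, AACACZ)
  read 1, top A: go to q2, push BA → (q2, 1, BAACACZ)
  read 1, top B: go to q0, push C → (q0, ε, CAACACZ)
All input consumed in state q0 with stack CAACACZ.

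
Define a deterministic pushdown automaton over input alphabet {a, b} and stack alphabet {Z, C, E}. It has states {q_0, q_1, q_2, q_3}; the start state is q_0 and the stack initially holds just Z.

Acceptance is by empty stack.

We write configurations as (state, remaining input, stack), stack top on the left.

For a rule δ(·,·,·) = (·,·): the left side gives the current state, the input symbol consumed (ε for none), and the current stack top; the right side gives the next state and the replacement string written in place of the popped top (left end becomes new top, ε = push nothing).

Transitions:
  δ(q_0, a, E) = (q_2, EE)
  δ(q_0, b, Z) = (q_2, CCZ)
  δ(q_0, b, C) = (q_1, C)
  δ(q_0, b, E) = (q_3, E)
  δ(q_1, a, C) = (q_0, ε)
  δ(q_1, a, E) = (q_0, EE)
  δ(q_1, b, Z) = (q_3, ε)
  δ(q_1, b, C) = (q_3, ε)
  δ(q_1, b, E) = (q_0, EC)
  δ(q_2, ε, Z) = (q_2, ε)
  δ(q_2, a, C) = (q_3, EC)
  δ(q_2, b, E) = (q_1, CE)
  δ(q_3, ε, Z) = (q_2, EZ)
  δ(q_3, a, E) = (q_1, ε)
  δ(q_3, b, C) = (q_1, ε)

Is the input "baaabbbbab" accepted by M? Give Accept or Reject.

(q_0, baaabbbbab, Z)
  read b, top Z: go to q_2, push CCZ → (q_2, aaabbbbab, CCZ)
  read a, top C: go to q_3, push EC → (q_3, aabbbbab, ECCZ)
  read a, top E: go to q_1, push ε → (q_1, abbbbab, CCZ)
  read a, top C: go to q_0, push ε → (q_0, bbbbab, CZ)
  read b, top C: go to q_1, push C → (q_1, bbbab, CZ)
  read b, top C: go to q_3, push ε → (q_3, bbab, Z)
  ε-move, top Z: go to q_2, push EZ → (q_2, bbab, EZ)
  read b, top E: go to q_1, push CE → (q_1, bab, CEZ)
  read b, top C: go to q_3, push ε → (q_3, ab, EZ)
  read a, top E: go to q_1, push ε → (q_1, b, Z)
  read b, top Z: go to q_3, push ε → (q_3, ε, ε)
All input consumed and the stack is empty.

Accept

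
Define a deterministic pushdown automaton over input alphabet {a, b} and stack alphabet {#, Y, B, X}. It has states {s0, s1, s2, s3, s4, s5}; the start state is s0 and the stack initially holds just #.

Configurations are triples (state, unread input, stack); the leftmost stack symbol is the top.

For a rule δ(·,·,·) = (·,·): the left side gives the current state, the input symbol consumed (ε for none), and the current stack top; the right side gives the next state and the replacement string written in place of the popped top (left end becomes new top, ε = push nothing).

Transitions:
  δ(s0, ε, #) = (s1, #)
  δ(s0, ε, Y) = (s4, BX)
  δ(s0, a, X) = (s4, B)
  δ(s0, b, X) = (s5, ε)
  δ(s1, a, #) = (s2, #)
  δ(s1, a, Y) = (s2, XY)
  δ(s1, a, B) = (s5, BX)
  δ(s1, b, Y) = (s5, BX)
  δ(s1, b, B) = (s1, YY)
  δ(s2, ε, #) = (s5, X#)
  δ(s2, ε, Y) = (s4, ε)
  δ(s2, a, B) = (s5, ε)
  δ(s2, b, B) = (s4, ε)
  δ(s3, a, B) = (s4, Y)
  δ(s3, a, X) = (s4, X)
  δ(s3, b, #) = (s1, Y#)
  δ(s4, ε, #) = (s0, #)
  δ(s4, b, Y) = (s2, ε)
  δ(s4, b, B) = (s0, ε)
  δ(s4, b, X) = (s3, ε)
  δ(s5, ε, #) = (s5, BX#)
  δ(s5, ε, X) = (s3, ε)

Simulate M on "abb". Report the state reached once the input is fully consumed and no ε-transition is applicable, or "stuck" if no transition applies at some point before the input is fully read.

(s0, abb, #)
  ε-move, top #: go to s1, push # → (s1, abb, #)
  read a, top #: go to s2, push # → (s2, bb, #)
  ε-move, top #: go to s5, push X# → (s5, bb, X#)
  ε-move, top X: go to s3, push ε → (s3, bb, #)
  read b, top #: go to s1, push Y# → (s1, b, Y#)
  read b, top Y: go to s5, push BX → (s5, ε, BX#)
All input consumed; M is in state s5.

s5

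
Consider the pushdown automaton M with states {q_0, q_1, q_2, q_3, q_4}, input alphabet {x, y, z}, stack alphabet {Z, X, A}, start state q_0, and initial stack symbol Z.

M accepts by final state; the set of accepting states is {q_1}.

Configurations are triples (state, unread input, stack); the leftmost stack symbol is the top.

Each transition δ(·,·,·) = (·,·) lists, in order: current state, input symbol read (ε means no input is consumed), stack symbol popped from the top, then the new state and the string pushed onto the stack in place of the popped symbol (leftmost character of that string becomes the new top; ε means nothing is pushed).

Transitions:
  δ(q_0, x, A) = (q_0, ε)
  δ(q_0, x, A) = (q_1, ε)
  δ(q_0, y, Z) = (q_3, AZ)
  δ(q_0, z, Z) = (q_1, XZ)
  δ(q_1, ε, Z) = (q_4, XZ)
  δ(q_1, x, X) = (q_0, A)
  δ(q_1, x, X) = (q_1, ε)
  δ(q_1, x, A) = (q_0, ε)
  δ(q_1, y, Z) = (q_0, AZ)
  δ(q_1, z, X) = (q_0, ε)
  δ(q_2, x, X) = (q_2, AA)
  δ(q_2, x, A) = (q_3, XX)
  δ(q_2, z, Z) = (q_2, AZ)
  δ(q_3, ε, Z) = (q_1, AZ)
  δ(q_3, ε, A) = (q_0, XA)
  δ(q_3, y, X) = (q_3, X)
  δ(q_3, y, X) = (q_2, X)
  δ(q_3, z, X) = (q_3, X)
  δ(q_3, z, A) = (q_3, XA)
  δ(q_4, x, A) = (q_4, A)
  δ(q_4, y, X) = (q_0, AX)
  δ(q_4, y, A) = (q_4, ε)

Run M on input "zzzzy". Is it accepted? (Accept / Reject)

Reject

No computation consumes all input and reaches a final state.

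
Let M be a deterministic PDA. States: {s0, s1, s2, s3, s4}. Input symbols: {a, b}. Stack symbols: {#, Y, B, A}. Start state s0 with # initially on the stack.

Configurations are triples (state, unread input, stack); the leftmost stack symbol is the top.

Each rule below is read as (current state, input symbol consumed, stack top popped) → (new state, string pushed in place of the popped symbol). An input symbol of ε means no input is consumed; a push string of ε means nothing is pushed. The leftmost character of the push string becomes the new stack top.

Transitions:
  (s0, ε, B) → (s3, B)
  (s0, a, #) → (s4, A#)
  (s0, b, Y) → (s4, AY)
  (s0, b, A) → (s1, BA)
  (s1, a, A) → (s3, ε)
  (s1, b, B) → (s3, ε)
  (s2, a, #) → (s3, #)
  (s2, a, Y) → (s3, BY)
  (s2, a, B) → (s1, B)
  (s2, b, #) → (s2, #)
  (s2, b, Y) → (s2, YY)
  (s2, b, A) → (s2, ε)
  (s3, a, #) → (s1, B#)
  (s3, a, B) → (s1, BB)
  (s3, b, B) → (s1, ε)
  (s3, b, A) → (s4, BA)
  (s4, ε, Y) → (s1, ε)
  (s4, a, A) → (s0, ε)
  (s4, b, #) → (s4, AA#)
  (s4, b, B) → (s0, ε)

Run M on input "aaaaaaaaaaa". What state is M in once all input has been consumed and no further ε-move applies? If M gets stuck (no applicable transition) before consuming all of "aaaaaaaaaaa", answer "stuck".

(s0, aaaaaaaaaaa, #) ⊢ (s4, aaaaaaaaaa, A#) ⊢ (s0, aaaaaaaaa, #) ⊢ (s4, aaaaaaaa, A#) ⊢ (s0, aaaaaaa, #) ⊢ (s4, aaaaaa, A#) ⊢ (s0, aaaaa, #) ⊢ (s4, aaaa, A#) ⊢ (s0, aaa, #) ⊢ (s4, aa, A#) ⊢ (s0, a, #) ⊢ (s4, ε, A#)
All input consumed; M is in state s4.

s4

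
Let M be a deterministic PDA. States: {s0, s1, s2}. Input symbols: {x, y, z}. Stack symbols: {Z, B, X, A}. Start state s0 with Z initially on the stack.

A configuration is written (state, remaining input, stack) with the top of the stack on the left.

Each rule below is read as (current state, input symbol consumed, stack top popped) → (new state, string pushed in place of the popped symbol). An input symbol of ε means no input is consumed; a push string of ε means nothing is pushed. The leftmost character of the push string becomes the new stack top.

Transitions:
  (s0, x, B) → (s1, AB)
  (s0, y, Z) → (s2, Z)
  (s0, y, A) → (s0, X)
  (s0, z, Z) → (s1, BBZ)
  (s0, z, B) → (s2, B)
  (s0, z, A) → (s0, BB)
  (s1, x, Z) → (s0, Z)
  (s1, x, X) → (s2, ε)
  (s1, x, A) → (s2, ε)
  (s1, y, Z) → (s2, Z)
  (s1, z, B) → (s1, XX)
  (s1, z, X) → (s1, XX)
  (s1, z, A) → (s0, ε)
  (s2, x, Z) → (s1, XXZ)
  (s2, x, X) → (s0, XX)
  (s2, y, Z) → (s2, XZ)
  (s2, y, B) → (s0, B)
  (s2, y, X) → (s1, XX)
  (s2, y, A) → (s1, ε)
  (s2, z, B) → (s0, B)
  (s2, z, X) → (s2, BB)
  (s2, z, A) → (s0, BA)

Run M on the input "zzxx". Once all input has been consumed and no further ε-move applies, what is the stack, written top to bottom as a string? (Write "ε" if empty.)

(s0, zzxx, Z)
  read z, top Z: go to s1, push BBZ → (s1, zxx, BBZ)
  read z, top B: go to s1, push XX → (s1, xx, XXBZ)
  read x, top X: go to s2, push ε → (s2, x, XBZ)
  read x, top X: go to s0, push XX → (s0, ε, XXBZ)
All input consumed in state s0 with stack XXBZ.

XXBZ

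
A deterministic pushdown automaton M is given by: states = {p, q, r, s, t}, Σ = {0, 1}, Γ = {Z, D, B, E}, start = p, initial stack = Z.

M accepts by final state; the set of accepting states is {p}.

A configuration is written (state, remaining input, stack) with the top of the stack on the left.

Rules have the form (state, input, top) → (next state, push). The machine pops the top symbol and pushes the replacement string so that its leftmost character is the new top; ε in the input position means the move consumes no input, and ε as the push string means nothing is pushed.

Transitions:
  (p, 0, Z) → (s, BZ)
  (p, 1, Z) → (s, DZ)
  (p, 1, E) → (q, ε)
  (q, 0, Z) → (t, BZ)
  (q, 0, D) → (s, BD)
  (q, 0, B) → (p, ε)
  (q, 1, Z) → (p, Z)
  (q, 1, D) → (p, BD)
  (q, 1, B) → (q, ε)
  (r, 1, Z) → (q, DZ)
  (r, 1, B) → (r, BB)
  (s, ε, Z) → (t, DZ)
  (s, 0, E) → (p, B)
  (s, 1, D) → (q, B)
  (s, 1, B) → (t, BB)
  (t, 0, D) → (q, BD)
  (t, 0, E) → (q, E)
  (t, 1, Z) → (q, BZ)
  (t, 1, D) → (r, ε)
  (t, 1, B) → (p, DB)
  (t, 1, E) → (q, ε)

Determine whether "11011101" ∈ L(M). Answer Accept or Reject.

(p, 11011101, Z)
  read 1, top Z: go to s, push DZ → (s, 1011101, DZ)
  read 1, top D: go to q, push B → (q, 011101, BZ)
  read 0, top B: go to p, push ε → (p, 11101, Z)
  read 1, top Z: go to s, push DZ → (s, 1101, DZ)
  read 1, top D: go to q, push B → (q, 101, BZ)
  read 1, top B: go to q, push ε → (q, 01, Z)
  read 0, top Z: go to t, push BZ → (t, 1, BZ)
  read 1, top B: go to p, push DB → (p, ε, DBZ)
All input consumed; state p ∈ F.

Accept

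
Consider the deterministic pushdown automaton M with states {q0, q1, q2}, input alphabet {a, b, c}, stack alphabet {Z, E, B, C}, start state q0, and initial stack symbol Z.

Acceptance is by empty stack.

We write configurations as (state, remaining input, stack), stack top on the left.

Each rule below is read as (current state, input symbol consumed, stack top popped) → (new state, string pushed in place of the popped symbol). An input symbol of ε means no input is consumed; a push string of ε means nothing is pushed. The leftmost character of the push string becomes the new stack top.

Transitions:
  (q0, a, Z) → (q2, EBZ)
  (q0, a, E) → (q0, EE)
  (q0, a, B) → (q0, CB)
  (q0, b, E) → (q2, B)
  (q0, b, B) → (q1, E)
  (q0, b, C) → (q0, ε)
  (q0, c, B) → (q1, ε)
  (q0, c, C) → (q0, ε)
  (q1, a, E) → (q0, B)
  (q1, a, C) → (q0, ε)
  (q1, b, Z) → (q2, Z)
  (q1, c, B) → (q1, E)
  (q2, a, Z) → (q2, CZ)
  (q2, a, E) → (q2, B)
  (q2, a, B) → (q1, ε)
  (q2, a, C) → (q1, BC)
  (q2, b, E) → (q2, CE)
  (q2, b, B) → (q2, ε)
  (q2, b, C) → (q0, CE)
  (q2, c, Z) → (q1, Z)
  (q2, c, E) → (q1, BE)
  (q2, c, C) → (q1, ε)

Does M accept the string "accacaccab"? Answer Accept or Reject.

(q0, accacaccab, Z)
  read a, top Z: go to q2, push EBZ → (q2, ccacaccab, EBZ)
  read c, top E: go to q1, push BE → (q1, cacaccab, BEBZ)
  read c, top B: go to q1, push E → (q1, acaccab, EEBZ)
  read a, top E: go to q0, push B → (q0, caccab, BEBZ)
  read c, top B: go to q1, push ε → (q1, accab, EBZ)
  read a, top E: go to q0, push B → (q0, ccab, BBZ)
  read c, top B: go to q1, push ε → (q1, cab, BZ)
  read c, top B: go to q1, push E → (q1, ab, EZ)
  read a, top E: go to q0, push B → (q0, b, BZ)
  read b, top B: go to q1, push E → (q1, ε, EZ)
All input consumed; stack is EZ, not empty, and no further ε-move applies.

Reject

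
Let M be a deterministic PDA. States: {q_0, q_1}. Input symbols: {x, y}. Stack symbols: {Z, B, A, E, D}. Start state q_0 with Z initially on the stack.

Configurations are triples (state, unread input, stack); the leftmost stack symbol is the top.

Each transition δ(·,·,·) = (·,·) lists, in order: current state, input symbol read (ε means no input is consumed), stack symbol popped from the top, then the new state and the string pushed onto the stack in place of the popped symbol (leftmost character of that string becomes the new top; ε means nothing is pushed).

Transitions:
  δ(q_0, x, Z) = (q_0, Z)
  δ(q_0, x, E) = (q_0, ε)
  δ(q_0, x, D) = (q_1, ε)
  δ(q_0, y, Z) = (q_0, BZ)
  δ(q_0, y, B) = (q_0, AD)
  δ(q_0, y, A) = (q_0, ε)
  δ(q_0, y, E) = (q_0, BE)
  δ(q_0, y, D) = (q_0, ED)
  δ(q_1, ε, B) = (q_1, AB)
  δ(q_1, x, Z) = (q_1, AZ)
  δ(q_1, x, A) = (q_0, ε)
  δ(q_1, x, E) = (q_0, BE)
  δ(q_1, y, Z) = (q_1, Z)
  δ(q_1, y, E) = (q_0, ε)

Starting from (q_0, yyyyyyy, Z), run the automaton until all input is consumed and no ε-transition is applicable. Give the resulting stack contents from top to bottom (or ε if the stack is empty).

(q_0, yyyyyyy, Z)
  read y, top Z: go to q_0, push BZ → (q_0, yyyyyy, BZ)
  read y, top B: go to q_0, push AD → (q_0, yyyyy, ADZ)
  read y, top A: go to q_0, push ε → (q_0, yyyy, DZ)
  read y, top D: go to q_0, push ED → (q_0, yyy, EDZ)
  read y, top E: go to q_0, push BE → (q_0, yy, BEDZ)
  read y, top B: go to q_0, push AD → (q_0, y, ADEDZ)
  read y, top A: go to q_0, push ε → (q_0, ε, DEDZ)
All input consumed in state q_0 with stack DEDZ.

DEDZ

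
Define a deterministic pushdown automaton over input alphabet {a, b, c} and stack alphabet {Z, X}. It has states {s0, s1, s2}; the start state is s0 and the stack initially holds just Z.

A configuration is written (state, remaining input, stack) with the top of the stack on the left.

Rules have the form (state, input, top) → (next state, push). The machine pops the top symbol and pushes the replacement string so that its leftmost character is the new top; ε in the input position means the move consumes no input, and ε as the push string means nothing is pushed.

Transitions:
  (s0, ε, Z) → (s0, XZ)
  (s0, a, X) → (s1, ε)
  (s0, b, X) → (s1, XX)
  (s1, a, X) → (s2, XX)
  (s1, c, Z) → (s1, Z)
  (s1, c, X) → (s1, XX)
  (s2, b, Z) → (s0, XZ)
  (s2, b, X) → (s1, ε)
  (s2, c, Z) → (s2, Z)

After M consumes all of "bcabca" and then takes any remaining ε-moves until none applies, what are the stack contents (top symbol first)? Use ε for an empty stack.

XXXXXZ

(s0, bcabca, Z) ⊢ (s0, bcabca, XZ) ⊢ (s1, cabca, XXZ) ⊢ (s1, abca, XXXZ) ⊢ (s2, bca, XXXXZ) ⊢ (s1, ca, XXXZ) ⊢ (s1, a, XXXXZ) ⊢ (s2, ε, XXXXXZ)
All input consumed in state s2 with stack XXXXXZ.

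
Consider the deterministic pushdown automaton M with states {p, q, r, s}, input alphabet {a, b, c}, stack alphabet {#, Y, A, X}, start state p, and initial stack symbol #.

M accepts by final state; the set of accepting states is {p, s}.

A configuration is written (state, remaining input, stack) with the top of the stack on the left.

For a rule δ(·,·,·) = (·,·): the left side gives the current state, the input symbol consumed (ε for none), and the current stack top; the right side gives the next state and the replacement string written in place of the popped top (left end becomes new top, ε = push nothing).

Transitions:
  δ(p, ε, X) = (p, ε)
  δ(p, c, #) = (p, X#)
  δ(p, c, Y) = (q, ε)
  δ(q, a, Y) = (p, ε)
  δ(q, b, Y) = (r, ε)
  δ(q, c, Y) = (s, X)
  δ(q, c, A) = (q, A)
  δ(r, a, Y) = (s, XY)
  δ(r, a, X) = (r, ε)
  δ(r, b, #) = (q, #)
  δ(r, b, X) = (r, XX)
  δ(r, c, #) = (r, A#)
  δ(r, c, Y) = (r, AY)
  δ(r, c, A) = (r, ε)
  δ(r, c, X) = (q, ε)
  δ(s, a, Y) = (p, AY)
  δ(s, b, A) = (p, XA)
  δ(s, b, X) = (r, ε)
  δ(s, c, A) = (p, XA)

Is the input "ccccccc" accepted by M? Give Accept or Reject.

(p, ccccccc, #)
  read c, top #: go to p, push X# → (p, cccccc, X#)
  ε-move, top X: go to p, push ε → (p, cccccc, #)
  read c, top #: go to p, push X# → (p, ccccc, X#)
  ε-move, top X: go to p, push ε → (p, ccccc, #)
  read c, top #: go to p, push X# → (p, cccc, X#)
  ε-move, top X: go to p, push ε → (p, cccc, #)
  read c, top #: go to p, push X# → (p, ccc, X#)
  ε-move, top X: go to p, push ε → (p, ccc, #)
  read c, top #: go to p, push X# → (p, cc, X#)
  ε-move, top X: go to p, push ε → (p, cc, #)
  read c, top #: go to p, push X# → (p, c, X#)
  ε-move, top X: go to p, push ε → (p, c, #)
  read c, top #: go to p, push X# → (p, ε, X#)
All input consumed; state p ∈ F.

Accept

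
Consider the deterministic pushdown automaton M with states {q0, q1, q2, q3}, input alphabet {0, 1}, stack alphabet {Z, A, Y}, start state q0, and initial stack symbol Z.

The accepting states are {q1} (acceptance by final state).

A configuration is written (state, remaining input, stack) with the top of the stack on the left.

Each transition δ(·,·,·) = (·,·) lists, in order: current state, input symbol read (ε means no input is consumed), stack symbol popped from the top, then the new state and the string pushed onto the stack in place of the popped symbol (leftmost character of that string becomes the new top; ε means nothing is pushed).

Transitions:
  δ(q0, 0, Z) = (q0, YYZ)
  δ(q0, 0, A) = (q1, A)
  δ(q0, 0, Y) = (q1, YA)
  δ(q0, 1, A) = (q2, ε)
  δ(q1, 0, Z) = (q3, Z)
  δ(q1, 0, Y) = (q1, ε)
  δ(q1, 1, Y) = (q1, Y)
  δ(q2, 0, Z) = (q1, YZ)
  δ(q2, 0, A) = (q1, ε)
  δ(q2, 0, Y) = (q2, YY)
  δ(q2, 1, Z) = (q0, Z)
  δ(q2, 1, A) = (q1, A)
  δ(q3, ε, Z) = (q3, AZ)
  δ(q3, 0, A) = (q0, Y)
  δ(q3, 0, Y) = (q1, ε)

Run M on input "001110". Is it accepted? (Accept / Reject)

(q0, 001110, Z)
  read 0, top Z: go to q0, push YYZ → (q0, 01110, YYZ)
  read 0, top Y: go to q1, push YA → (q1, 1110, YAYZ)
  read 1, top Y: go to q1, push Y → (q1, 110, YAYZ)
  read 1, top Y: go to q1, push Y → (q1, 10, YAYZ)
  read 1, top Y: go to q1, push Y → (q1, 0, YAYZ)
  read 0, top Y: go to q1, push ε → (q1, ε, AYZ)
All input consumed; state q1 ∈ F.

Accept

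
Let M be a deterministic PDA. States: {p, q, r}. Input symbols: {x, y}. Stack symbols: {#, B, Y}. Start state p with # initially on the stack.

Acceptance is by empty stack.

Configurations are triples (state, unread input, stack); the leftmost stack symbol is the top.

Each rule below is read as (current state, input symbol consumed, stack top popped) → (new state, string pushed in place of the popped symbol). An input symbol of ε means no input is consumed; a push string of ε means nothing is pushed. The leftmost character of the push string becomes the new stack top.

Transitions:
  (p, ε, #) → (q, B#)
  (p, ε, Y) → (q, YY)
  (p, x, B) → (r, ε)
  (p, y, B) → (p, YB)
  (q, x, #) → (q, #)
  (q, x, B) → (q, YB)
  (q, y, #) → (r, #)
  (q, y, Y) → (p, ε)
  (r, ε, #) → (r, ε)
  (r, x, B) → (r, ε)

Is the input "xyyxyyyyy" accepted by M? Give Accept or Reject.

(p, xyyxyyyyy, #)
  ε-move, top #: go to q, push B# → (q, xyyxyyyyy, B#)
  read x, top B: go to q, push YB → (q, yyxyyyyy, YB#)
  read y, top Y: go to p, push ε → (p, yxyyyyy, B#)
  read y, top B: go to p, push YB → (p, xyyyyy, YB#)
  ε-move, top Y: go to q, push YY → (q, xyyyyy, YYB#)
No transition applies at (q, xyyyyy, YYB#); input not fully consumed.

Reject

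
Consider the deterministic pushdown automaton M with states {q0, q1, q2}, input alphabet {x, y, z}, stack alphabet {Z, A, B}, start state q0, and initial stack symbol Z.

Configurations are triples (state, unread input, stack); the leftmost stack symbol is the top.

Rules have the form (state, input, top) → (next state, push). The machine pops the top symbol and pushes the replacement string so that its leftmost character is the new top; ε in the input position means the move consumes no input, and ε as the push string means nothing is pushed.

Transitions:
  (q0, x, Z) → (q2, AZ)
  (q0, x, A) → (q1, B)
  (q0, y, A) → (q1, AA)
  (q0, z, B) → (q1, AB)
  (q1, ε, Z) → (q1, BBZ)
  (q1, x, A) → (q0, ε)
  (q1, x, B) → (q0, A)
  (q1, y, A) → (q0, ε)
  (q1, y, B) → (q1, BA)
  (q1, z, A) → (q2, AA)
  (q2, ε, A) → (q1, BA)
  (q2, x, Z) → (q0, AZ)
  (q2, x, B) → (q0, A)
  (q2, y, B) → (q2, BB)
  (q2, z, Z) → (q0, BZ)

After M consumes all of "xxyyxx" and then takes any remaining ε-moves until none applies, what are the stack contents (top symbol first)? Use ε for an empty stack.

AAZ

(q0, xxyyxx, Z) ⊢ (q2, xyyxx, AZ) ⊢ (q1, xyyxx, BAZ) ⊢ (q0, yyxx, AAZ) ⊢ (q1, yxx, AAAZ) ⊢ (q0, xx, AAZ) ⊢ (q1, x, BAZ) ⊢ (q0, ε, AAZ)
All input consumed in state q0 with stack AAZ.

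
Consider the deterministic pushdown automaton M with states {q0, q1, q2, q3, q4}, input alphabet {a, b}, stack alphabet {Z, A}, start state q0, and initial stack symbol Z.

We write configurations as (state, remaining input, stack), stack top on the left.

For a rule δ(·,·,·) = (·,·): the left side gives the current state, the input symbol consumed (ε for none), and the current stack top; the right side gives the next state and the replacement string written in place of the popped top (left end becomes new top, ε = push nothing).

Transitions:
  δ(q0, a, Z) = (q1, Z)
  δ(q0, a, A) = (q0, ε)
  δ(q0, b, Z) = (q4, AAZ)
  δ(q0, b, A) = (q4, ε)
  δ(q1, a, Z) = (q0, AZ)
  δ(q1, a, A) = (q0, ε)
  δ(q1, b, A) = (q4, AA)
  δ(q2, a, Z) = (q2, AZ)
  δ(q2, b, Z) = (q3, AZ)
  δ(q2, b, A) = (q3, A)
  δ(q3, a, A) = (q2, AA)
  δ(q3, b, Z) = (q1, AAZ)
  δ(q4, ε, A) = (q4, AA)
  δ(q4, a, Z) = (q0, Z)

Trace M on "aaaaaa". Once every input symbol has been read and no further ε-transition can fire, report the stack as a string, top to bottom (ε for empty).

Z

(q0, aaaaaa, Z)
  read a, top Z: go to q1, push Z → (q1, aaaaa, Z)
  read a, top Z: go to q0, push AZ → (q0, aaaa, AZ)
  read a, top A: go to q0, push ε → (q0, aaa, Z)
  read a, top Z: go to q1, push Z → (q1, aa, Z)
  read a, top Z: go to q0, push AZ → (q0, a, AZ)
  read a, top A: go to q0, push ε → (q0, ε, Z)
All input consumed in state q0 with stack Z.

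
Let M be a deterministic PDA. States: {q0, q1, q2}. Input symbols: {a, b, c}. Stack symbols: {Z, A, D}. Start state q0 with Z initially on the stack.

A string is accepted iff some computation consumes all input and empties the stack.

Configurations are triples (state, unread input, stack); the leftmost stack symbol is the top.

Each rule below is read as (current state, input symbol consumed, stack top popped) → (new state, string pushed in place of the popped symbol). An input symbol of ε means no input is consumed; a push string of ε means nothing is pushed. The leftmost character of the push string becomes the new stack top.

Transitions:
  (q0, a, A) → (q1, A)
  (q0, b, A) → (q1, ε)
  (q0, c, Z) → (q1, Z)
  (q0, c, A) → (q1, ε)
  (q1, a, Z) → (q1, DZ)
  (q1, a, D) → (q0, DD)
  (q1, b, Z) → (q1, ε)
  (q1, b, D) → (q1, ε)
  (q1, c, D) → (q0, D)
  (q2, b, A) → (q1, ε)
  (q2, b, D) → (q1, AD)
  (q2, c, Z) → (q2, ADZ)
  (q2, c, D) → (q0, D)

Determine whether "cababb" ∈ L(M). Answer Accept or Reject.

Accept

(q0, cababb, Z) ⊢ (q1, ababb, Z) ⊢ (q1, babb, DZ) ⊢ (q1, abb, Z) ⊢ (q1, bb, DZ) ⊢ (q1, b, Z) ⊢ (q1, ε, ε)
All input consumed and the stack is empty.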